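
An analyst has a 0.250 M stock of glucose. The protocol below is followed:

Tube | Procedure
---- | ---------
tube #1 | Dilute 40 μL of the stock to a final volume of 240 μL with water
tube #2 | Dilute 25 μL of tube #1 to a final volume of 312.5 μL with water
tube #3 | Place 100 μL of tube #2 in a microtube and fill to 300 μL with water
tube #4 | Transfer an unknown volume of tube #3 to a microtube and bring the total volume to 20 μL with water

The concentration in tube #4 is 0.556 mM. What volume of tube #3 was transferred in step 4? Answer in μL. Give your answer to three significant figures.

10.0 μL

Step 1: 40 μL brought to 240 μL → factor 240/40 = 6
Step 2: 25 μL brought to 312.5 μL → factor 312.5/25 = 12.5
Step 3: 100 μL brought to 300 μL → factor 300/100 = 3
Step 4: v brought to 20 μL → factor = 20 μL/v
Product of known-step factors = 225
Overall factor = 0.250 M / (0.556 mM) = 449.64
Step-4 factor = 449.64 / 225 = 1.9984
v = 20 μL / 1.9984 = 10.0 μL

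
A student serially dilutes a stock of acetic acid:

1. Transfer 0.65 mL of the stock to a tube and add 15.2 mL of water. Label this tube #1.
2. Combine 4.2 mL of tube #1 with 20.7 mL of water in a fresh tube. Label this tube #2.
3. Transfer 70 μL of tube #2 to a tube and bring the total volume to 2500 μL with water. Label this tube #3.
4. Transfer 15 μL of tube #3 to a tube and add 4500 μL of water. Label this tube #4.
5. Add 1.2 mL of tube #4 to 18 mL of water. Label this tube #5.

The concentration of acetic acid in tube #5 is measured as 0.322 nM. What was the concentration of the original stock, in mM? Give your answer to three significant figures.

Step 1: 0.65 mL + 15.2 mL = 15.85 mL total → factor 15.85/0.65 = 24.385
Step 2: 4.2 mL + 20.7 mL = 24.9 mL total → factor 24.9/4.2 = 5.9286
Step 3: 70 μL brought to 2500 μL → factor 2500/70 = 35.714
Step 4: 15 μL + 4500 μL = 4515 μL total → factor 4515/15 = 301
Step 5: 1.2 mL + 18 mL = 19.2 mL total → factor 19.2/1.2 = 16
Overall dilution factor = 24.385 × 5.9286 × 35.714 × 301 × 16 = 2.4865 × 10^7
Stock = 0.322 nM × 2.4865 × 10^7 = 8.007 × 10^6 nM = 8.01 mM

8.01 mM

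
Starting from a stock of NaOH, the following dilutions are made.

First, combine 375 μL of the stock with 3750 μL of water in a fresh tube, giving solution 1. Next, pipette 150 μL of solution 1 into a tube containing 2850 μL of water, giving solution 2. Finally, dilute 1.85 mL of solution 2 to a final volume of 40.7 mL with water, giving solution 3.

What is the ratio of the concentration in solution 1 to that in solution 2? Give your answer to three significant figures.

Step 1: 375 μL + 3750 μL = 4125 μL total → factor 4125/375 = 11
Step 2: 150 μL + 2850 μL = 3000 μL total → factor 3000/150 = 20
Dilution factor to solution 1 = 11; to solution 2 = 220
[solution 1]/[solution 2] = (factor to solution 2)/(factor to solution 1) = 220/11 = 20.0

20.0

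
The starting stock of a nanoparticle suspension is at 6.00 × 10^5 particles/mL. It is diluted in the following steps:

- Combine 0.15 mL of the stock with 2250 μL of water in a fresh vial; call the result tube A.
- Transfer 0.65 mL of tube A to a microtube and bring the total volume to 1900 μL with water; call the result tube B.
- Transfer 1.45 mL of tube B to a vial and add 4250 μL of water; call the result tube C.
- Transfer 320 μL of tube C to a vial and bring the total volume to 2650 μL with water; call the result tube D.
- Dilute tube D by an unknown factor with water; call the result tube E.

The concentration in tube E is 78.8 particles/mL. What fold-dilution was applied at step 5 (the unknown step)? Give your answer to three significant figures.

Step 1: 0.15 mL + 2250 μL = 2.4 mL total → factor 2.4/0.15 = 16
Step 2: 0.65 mL brought to 1900 μL → factor 1.9/0.65 = 2.9231
Step 3: 1.45 mL + 4250 μL = 5.7 mL total → factor 5.7/1.45 = 3.931
Step 4: 320 μL brought to 2650 μL → factor 2650/320 = 8.2812
Step 5: unknown factor x
Product of known-step factors = 1522.5
Overall factor = 6.00 × 10^5 particles/mL / (78.8 particles/mL) = 7614.2
x = 7614.2 / 1522.5 = 5.00

5.00-fold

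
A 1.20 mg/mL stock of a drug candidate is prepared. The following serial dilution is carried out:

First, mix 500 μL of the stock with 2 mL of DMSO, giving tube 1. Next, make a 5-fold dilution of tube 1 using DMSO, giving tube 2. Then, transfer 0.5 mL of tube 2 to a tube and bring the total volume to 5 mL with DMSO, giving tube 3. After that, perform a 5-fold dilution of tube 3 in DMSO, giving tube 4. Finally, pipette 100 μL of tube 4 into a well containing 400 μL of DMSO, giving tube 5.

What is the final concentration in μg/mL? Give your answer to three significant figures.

Step 1: 500 μL + 2 mL = 2500 μL total → factor 2500/500 = 5
Step 2: 5-fold → factor 5
Step 3: 0.5 mL brought to 5 mL → factor 5/0.5 = 10
Step 4: 5-fold → factor 5
Step 5: 100 μL + 400 μL = 500 μL total → factor 500/100 = 5
Overall dilution factor = 5 × 5 × 10 × 5 × 5 = 6250
Final = 1.20 mg/mL / 6250 = 0.0001920 mg/mL = 0.192 μg/mL

0.192 μg/mL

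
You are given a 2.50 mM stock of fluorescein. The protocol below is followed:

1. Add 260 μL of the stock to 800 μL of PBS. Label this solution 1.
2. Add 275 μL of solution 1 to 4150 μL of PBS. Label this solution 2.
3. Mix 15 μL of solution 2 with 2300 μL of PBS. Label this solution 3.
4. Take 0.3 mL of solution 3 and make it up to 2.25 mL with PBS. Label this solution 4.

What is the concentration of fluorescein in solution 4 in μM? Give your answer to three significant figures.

0.0329 μM

Step 1: 260 μL + 800 μL = 1060 μL total → factor 1060/260 = 4.0769
Step 2: 275 μL + 4150 μL = 4425 μL total → factor 4425/275 = 16.091
Step 3: 15 μL + 2300 μL = 2315 μL total → factor 2315/15 = 154.33
Step 4: 0.3 mL brought to 2.25 mL → factor 2.25/0.3 = 7.5
Overall dilution factor = 4.0769 × 16.091 × 154.33 × 7.5 = 75934
Final = 2.50 mM / 75934 = 3.292 × 10^-5 mM = 0.0329 μM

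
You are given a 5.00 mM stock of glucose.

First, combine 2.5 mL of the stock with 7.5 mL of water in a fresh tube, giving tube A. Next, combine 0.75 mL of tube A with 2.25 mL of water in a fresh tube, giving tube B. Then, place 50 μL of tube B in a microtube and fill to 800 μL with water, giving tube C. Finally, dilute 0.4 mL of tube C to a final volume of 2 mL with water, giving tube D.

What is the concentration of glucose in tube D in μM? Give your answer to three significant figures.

3.91 μM

Step 1: 2.5 mL + 7.5 mL = 10 mL total → factor 10/2.5 = 4
Step 2: 0.75 mL + 2.25 mL = 3 mL total → factor 3/0.75 = 4
Step 3: 50 μL brought to 800 μL → factor 800/50 = 16
Step 4: 0.4 mL brought to 2 mL → factor 2/0.4 = 5
Overall dilution factor = 4 × 4 × 16 × 5 = 1280
Final = 5.00 mM / 1280 = 0.003906 mM = 3.91 μM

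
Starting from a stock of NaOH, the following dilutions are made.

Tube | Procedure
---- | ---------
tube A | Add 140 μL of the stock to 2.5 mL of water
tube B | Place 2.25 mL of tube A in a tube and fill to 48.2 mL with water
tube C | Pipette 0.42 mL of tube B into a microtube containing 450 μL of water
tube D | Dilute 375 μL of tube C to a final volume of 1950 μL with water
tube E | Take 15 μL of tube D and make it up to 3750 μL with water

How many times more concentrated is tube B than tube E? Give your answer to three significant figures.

Step 1: 140 μL + 2.5 mL = 2640 μL total → factor 2640/140 = 18.857
Step 2: 2.25 mL brought to 48.2 mL → factor 48.2/2.25 = 21.422
Step 3: 0.42 mL + 450 μL = 0.87 mL total → factor 0.87/0.42 = 2.0714
Step 4: 375 μL brought to 1950 μL → factor 1950/375 = 5.2
Step 5: 15 μL brought to 3750 μL → factor 3750/15 = 250
Dilution factor to tube B = 403.96; to tube E = 1.0878 × 10^6
[tube B]/[tube E] = (factor to tube E)/(factor to tube B) = 1.0878 × 10^6/403.96 = 2.69 × 10^3

2.69 × 10^3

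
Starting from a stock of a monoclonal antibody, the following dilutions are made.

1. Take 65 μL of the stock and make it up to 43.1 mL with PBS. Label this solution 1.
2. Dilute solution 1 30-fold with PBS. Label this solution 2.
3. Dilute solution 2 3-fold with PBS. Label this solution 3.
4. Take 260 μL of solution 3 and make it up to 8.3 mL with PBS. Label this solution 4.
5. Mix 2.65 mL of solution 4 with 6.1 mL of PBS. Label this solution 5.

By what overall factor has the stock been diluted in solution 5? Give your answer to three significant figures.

6.29 × 10^6

Step 1: 65 μL brought to 43.1 mL → factor 43100/65 = 663.08
Step 2: 30-fold → factor 30
Step 3: 3-fold → factor 3
Step 4: 260 μL brought to 8.3 mL → factor 8300/260 = 31.923
Step 5: 2.65 mL + 6.1 mL = 8.75 mL total → factor 8.75/2.65 = 3.3019
Overall dilution factor = 663.08 × 30 × 3 × 31.923 × 3.3019 = 6.2903 × 10^6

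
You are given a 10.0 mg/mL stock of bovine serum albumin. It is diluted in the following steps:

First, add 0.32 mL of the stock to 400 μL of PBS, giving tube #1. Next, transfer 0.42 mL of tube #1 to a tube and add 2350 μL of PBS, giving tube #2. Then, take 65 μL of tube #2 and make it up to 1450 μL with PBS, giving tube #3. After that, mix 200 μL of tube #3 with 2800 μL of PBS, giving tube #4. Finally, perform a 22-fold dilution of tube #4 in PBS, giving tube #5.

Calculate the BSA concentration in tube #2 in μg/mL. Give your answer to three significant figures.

674 μg/mL

Step 1: 0.32 mL + 400 μL = 0.72 mL total → factor 0.72/0.32 = 2.25
Step 2: 0.42 mL + 2350 μL = 2.77 mL total → factor 2.77/0.42 = 6.5952
Dilution factor through tube #2 = 2.25 × 6.5952 = 14.839
[tube #2] = 10.0 mg/mL / 14.839 = 0.6739 mg/mL = 674 μg/mL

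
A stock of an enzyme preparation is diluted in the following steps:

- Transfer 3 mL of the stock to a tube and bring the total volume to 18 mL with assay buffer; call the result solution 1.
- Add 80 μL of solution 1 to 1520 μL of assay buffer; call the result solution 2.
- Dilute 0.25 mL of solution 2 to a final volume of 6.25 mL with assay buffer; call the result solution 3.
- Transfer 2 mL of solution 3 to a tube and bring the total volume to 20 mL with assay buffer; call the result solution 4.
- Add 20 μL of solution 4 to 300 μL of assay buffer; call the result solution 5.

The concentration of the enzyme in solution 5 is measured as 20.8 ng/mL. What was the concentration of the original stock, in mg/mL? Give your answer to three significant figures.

9.98 mg/mL

Step 1: 3 mL brought to 18 mL → factor 18/3 = 6
Step 2: 80 μL + 1520 μL = 1600 μL total → factor 1600/80 = 20
Step 3: 0.25 mL brought to 6.25 mL → factor 6.25/0.25 = 25
Step 4: 2 mL brought to 20 mL → factor 20/2 = 10
Step 5: 20 μL + 300 μL = 320 μL total → factor 320/20 = 16
Overall dilution factor = 6 × 20 × 25 × 10 × 16 = 4.8 × 10^5
Stock = 20.8 ng/mL × 4.8 × 10^5 = 9.984 × 10^6 ng/mL = 9.98 mg/mL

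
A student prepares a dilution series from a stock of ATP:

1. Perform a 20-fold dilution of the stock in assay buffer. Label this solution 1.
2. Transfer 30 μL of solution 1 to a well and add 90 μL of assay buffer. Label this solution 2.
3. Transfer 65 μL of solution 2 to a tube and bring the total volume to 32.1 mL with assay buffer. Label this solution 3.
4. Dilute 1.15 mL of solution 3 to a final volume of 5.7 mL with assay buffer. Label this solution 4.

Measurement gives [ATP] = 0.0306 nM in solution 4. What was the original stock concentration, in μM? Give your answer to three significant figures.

5.99 μM

Step 1: 20-fold → factor 20
Step 2: 30 μL + 90 μL = 120 μL total → factor 120/30 = 4
Step 3: 65 μL brought to 32.1 mL → factor 32100/65 = 493.85
Step 4: 1.15 mL brought to 5.7 mL → factor 5.7/1.15 = 4.9565
Overall dilution factor = 20 × 4 × 493.85 × 4.9565 = 1.9582 × 10^5
Stock = 0.0306 nM × 1.9582 × 10^5 = 5992 nM = 5.99 μM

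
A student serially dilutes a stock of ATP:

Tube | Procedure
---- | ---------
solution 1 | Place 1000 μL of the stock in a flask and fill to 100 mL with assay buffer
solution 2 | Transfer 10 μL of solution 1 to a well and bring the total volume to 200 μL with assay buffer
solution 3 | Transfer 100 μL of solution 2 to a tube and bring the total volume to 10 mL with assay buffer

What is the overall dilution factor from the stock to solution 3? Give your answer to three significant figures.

Step 1: 1000 μL brought to 100 mL → factor 1 × 10^5/1000 = 100
Step 2: 10 μL brought to 200 μL → factor 200/10 = 20
Step 3: 100 μL brought to 10 mL → factor 10000/100 = 100
Overall dilution factor = 100 × 20 × 100 = 2 × 10^5

2.00 × 10^5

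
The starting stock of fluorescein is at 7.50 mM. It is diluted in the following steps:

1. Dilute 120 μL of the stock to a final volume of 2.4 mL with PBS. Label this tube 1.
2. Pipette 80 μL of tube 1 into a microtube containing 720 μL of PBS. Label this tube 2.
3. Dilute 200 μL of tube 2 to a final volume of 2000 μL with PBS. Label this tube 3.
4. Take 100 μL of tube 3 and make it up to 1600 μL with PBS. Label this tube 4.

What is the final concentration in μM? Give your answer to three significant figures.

0.234 μM

Step 1: 120 μL brought to 2.4 mL → factor 2400/120 = 20
Step 2: 80 μL + 720 μL = 800 μL total → factor 800/80 = 10
Step 3: 200 μL brought to 2000 μL → factor 2000/200 = 10
Step 4: 100 μL brought to 1600 μL → factor 1600/100 = 16
Overall dilution factor = 20 × 10 × 10 × 16 = 32000
Final = 7.50 mM / 32000 = 0.0002344 mM = 0.234 μM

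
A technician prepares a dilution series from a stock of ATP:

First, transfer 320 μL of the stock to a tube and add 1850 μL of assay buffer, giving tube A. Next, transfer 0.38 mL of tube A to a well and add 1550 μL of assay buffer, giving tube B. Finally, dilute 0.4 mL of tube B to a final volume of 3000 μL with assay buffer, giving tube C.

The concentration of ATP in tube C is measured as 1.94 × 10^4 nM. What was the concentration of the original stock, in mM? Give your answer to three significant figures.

5.01 mM

Step 1: 320 μL + 1850 μL = 2170 μL total → factor 2170/320 = 6.7812
Step 2: 0.38 mL + 1550 μL = 1.93 mL total → factor 1.93/0.38 = 5.0789
Step 3: 0.4 mL brought to 3000 μL → factor 3/0.4 = 7.5
Overall dilution factor = 6.7812 × 5.0789 × 7.5 = 258.31
Stock = 1.94 × 10^4 nM × 258.31 = 5.011 × 10^6 nM = 5.01 mM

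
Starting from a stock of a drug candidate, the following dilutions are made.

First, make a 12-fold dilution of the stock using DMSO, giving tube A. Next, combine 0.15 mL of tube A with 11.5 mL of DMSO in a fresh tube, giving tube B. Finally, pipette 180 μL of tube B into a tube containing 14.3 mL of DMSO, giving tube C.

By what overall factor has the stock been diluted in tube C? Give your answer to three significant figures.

Step 1: 12-fold → factor 12
Step 2: 0.15 mL + 11.5 mL = 11.65 mL total → factor 11.65/0.15 = 77.667
Step 3: 180 μL + 14.3 mL = 14480 μL total → factor 14480/180 = 80.444
Overall dilution factor = 12 × 77.667 × 80.444 = 74974

7.50 × 10^4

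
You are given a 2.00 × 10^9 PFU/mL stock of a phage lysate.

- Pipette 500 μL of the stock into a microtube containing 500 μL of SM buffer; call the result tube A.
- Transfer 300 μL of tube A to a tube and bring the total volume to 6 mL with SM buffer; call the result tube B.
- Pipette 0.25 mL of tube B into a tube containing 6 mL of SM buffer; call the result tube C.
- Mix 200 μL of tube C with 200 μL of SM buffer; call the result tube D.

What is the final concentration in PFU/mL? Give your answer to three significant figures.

Step 1: 500 μL + 500 μL = 1000 μL total → factor 1000/500 = 2
Step 2: 300 μL brought to 6 mL → factor 6000/300 = 20
Step 3: 0.25 mL + 6 mL = 6.25 mL total → factor 6.25/0.25 = 25
Step 4: 200 μL + 200 μL = 400 μL total → factor 400/200 = 2
Overall dilution factor = 2 × 20 × 25 × 2 = 2000
Final = 2.00 × 10^9 PFU/mL / 2000 = 1.00 × 10^6 PFU/mL

1.00 × 10^6 PFU/mL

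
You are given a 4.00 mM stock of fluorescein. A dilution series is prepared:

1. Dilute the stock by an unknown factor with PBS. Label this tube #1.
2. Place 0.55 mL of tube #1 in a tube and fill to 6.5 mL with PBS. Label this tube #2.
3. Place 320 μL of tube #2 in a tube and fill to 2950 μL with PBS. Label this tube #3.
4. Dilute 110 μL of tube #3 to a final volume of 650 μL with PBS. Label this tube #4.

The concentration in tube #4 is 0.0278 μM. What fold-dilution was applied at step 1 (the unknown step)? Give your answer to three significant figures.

Step 1: unknown factor x
Step 2: 0.55 mL brought to 6.5 mL → factor 6.5/0.55 = 11.818
Step 3: 320 μL brought to 2950 μL → factor 2950/320 = 9.2188
Step 4: 110 μL brought to 650 μL → factor 650/110 = 5.9091
Product of known-step factors = 643.79
Overall factor = 4.00 mM / (0.0278 μM) = 1.4388 × 10^5
x = 1.4388 × 10^5 / 643.79 = 223

223-fold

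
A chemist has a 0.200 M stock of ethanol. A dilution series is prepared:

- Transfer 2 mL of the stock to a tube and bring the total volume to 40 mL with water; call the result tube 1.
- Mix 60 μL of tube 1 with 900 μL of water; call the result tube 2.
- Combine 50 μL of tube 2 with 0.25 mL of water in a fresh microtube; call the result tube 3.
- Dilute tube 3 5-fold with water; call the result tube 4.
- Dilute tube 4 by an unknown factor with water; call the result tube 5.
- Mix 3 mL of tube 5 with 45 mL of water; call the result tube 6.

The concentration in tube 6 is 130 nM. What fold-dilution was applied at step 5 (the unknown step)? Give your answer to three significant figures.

Step 1: 2 mL brought to 40 mL → factor 40/2 = 20
Step 2: 60 μL + 900 μL = 960 μL total → factor 960/60 = 16
Step 3: 50 μL + 0.25 mL = 300 μL total → factor 300/50 = 6
Step 4: 5-fold → factor 5
Step 5: unknown factor x
Step 6: 3 mL + 45 mL = 48 mL total → factor 48/3 = 16
Product of known-step factors = 1.536 × 10^5
Overall factor = 0.200 M / (130 nM) = 1.5385 × 10^6
x = 1.5385 × 10^6 / 1.536 × 10^5 = 10.0

10.0-fold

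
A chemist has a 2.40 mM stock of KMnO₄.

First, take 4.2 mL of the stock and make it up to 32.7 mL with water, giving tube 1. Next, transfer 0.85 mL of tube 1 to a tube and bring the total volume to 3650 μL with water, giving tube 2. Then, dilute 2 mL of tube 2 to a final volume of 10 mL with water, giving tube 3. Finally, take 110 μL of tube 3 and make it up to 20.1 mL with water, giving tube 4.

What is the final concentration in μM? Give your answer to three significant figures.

Step 1: 4.2 mL brought to 32.7 mL → factor 32.7/4.2 = 7.7857
Step 2: 0.85 mL brought to 3650 μL → factor 3.65/0.85 = 4.2941
Step 3: 2 mL brought to 10 mL → factor 10/2 = 5
Step 4: 110 μL brought to 20.1 mL → factor 20100/110 = 182.73
Overall dilution factor = 7.7857 × 4.2941 × 5 × 182.73 = 30545
Final = 2.40 mM / 30545 = 7.857 × 10^-5 mM = 0.0786 μM

0.0786 μM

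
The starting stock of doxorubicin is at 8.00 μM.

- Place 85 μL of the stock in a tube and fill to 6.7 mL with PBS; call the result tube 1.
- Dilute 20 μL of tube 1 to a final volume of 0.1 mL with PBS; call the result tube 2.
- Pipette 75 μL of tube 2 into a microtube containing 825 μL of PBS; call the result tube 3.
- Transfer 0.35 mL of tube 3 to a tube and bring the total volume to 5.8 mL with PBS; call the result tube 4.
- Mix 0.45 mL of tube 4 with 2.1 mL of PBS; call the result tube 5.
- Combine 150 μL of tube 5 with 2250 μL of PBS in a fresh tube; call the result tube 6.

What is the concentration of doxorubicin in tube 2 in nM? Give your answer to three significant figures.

Step 1: 85 μL brought to 6.7 mL → factor 6700/85 = 78.824
Step 2: 20 μL brought to 0.1 mL → factor 100/20 = 5
Dilution factor through tube 2 = 78.824 × 5 = 394.12
[tube 2] = 8.00 μM / 394.12 = 0.02030 μM = 20.3 nM

20.3 nM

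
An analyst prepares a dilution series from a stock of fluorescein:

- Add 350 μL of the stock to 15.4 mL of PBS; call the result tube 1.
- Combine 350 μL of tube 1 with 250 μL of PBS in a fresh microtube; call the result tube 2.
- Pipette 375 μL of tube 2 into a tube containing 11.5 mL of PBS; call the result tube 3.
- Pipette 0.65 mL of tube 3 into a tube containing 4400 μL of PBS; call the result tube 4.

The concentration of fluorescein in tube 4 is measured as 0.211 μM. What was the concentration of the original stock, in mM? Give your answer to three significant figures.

Step 1: 350 μL + 15.4 mL = 15750 μL total → factor 15750/350 = 45
Step 2: 350 μL + 250 μL = 600 μL total → factor 600/350 = 1.7143
Step 3: 375 μL + 11.5 mL = 11875 μL total → factor 11875/375 = 31.667
Step 4: 0.65 mL + 4400 μL = 5.05 mL total → factor 5.05/0.65 = 7.7692
Overall dilution factor = 45 × 1.7143 × 31.667 × 7.7692 = 18979
Stock = 0.211 μM × 18979 = 4005 μM = 4.00 mM

4.00 mM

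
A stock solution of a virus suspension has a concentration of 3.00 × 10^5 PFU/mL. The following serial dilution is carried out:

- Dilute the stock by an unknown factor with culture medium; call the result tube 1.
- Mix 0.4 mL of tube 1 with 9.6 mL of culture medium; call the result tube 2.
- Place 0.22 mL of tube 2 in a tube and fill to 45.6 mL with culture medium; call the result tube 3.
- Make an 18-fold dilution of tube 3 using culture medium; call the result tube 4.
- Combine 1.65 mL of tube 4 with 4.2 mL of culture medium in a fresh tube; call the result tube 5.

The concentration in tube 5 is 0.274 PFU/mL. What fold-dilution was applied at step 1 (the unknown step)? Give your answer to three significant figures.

3.31-fold

Step 1: unknown factor x
Step 2: 0.4 mL + 9.6 mL = 10 mL total → factor 10/0.4 = 25
Step 3: 0.22 mL brought to 45.6 mL → factor 45.6/0.22 = 207.27
Step 4: 18-fold → factor 18
Step 5: 1.65 mL + 4.2 mL = 5.85 mL total → factor 5.85/1.65 = 3.5455
Product of known-step factors = 3.3069 × 10^5
Overall factor = 3.00 × 10^5 PFU/mL / (0.274 PFU/mL) = 1.0949 × 10^6
x = 1.0949 × 10^6 / 3.3069 × 10^5 = 3.31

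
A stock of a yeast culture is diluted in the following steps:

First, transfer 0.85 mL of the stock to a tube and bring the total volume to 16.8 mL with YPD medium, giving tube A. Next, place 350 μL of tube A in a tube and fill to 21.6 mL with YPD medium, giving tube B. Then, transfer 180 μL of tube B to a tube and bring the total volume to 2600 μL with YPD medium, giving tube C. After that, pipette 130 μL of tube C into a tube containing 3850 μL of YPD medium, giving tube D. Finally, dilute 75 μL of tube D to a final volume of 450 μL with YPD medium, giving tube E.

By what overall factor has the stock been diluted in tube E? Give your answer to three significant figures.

3.24 × 10^6

Step 1: 0.85 mL brought to 16.8 mL → factor 16.8/0.85 = 19.765
Step 2: 350 μL brought to 21.6 mL → factor 21600/350 = 61.714
Step 3: 180 μL brought to 2600 μL → factor 2600/180 = 14.444
Step 4: 130 μL + 3850 μL = 3980 μL total → factor 3980/130 = 30.615
Step 5: 75 μL brought to 450 μL → factor 450/75 = 6
Overall dilution factor = 19.765 × 61.714 × 14.444 × 30.615 × 6 = 3.2364 × 10^6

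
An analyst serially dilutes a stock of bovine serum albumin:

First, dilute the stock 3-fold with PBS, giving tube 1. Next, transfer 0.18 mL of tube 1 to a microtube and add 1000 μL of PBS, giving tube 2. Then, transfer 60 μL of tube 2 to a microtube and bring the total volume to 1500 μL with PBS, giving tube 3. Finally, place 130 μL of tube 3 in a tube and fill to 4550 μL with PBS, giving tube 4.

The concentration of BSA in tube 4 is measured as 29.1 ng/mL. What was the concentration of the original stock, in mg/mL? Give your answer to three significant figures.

Step 1: 3-fold → factor 3
Step 2: 0.18 mL + 1000 μL = 1.18 mL total → factor 1.18/0.18 = 6.5556
Step 3: 60 μL brought to 1500 μL → factor 1500/60 = 25
Step 4: 130 μL brought to 4550 μL → factor 4550/130 = 35
Overall dilution factor = 3 × 6.5556 × 25 × 35 = 17208
Stock = 29.1 ng/mL × 17208 = 5.008 × 10^5 ng/mL = 0.501 mg/mL

0.501 mg/mL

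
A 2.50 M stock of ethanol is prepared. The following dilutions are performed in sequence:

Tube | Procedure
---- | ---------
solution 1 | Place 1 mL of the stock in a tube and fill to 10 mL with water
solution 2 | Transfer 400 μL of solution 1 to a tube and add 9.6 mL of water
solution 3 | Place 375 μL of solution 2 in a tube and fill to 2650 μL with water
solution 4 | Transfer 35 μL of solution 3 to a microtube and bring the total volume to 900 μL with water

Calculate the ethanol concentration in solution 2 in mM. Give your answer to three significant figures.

10.0 mM

Step 1: 1 mL brought to 10 mL → factor 10/1 = 10
Step 2: 400 μL + 9.6 mL = 10000 μL total → factor 10000/400 = 25
Dilution factor through solution 2 = 10 × 25 = 250
[solution 2] = 2.50 M / 250 = 0.01000 M = 10.0 mM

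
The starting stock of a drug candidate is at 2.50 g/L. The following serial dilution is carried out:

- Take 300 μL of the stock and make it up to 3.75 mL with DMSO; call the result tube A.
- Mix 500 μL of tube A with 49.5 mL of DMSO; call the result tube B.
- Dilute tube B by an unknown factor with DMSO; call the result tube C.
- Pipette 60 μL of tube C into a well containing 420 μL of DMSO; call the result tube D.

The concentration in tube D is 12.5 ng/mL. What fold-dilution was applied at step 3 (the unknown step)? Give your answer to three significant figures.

Step 1: 300 μL brought to 3.75 mL → factor 3750/300 = 12.5
Step 2: 500 μL + 49.5 mL = 50000 μL total → factor 50000/500 = 100
Step 3: unknown factor x
Step 4: 60 μL + 420 μL = 480 μL total → factor 480/60 = 8
Product of known-step factors = 10000
Overall factor = 2.50 g/L / (12.5 ng/mL) = 2 × 10^5
x = 2 × 10^5 / 10000 = 20.0

20.0-fold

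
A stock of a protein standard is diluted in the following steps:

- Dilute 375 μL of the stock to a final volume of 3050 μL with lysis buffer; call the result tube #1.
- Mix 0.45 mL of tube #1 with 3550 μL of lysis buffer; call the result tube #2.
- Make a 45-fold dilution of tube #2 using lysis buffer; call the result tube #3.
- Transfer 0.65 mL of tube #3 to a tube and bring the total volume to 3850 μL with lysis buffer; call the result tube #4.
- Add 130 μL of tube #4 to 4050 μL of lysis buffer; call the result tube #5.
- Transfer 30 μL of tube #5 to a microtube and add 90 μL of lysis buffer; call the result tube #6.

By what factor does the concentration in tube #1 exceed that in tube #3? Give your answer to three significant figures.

Step 1: 375 μL brought to 3050 μL → factor 3050/375 = 8.1333
Step 2: 0.45 mL + 3550 μL = 4 mL total → factor 4/0.45 = 8.8889
Step 3: 45-fold → factor 45
Dilution factor to tube #1 = 8.1333; to tube #3 = 3253.3
[tube #1]/[tube #3] = (factor to tube #3)/(factor to tube #1) = 3253.3/8.1333 = 400

400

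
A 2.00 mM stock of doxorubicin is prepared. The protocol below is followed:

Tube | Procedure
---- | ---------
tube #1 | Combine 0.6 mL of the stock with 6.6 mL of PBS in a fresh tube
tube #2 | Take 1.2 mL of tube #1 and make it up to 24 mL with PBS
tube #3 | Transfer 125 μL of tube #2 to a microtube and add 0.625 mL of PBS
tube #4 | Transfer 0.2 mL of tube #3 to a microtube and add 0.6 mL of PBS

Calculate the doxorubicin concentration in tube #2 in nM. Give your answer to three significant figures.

8.33 × 10^3 nM

Step 1: 0.6 mL + 6.6 mL = 7.2 mL total → factor 7.2/0.6 = 12
Step 2: 1.2 mL brought to 24 mL → factor 24/1.2 = 20
Dilution factor through tube #2 = 12 × 20 = 240
[tube #2] = 2.00 mM / 240 = 0.008333 mM = 8.33 × 10^3 nM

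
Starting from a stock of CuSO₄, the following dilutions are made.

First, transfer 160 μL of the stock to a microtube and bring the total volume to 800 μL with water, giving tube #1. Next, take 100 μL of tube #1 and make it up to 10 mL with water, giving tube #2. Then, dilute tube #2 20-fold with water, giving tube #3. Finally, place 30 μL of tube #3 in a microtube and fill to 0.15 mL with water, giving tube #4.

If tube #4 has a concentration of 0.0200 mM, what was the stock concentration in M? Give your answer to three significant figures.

Step 1: 160 μL brought to 800 μL → factor 800/160 = 5
Step 2: 100 μL brought to 10 mL → factor 10000/100 = 100
Step 3: 20-fold → factor 20
Step 4: 30 μL brought to 0.15 mL → factor 150/30 = 5
Overall dilution factor = 5 × 100 × 20 × 5 = 50000
Stock = 0.0200 mM × 50000 = 1000 mM = 1.00 M

1.00 M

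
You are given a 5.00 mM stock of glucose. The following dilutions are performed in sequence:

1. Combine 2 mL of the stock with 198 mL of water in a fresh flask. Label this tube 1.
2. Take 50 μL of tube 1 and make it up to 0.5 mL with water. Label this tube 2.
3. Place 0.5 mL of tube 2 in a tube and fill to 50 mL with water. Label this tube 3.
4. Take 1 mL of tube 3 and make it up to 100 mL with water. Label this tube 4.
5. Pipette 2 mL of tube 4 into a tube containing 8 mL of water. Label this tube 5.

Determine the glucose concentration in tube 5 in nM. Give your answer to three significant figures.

Step 1: 2 mL + 198 mL = 200 mL total → factor 200/2 = 100
Step 2: 50 μL brought to 0.5 mL → factor 500/50 = 10
Step 3: 0.5 mL brought to 50 mL → factor 50/0.5 = 100
Step 4: 1 mL brought to 100 mL → factor 100/1 = 100
Step 5: 2 mL + 8 mL = 10 mL total → factor 10/2 = 5
Overall dilution factor = 100 × 10 × 100 × 100 × 5 = 5 × 10^7
Final = 5.00 mM / 5 × 10^7 = 1.000 × 10^-7 mM = 0.100 nM

0.100 nM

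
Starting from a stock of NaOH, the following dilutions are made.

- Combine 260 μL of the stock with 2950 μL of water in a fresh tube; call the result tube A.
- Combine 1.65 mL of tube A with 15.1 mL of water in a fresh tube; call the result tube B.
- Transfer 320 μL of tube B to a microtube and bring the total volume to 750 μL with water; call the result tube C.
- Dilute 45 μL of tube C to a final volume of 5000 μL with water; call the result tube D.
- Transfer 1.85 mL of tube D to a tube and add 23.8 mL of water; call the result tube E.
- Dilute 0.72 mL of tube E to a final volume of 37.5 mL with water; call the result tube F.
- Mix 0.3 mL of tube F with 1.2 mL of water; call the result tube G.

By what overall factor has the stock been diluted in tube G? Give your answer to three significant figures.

Step 1: 260 μL + 2950 μL = 3210 μL total → factor 3210/260 = 12.346
Step 2: 1.65 mL + 15.1 mL = 16.75 mL total → factor 16.75/1.65 = 10.152
Step 3: 320 μL brought to 750 μL → factor 750/320 = 2.3438
Step 4: 45 μL brought to 5000 μL → factor 5000/45 = 111.11
Step 5: 1.85 mL + 23.8 mL = 25.65 mL total → factor 25.65/1.85 = 13.865
Step 6: 0.72 mL brought to 37.5 mL → factor 37.5/0.72 = 52.083
Step 7: 0.3 mL + 1.2 mL = 1.5 mL total → factor 1.5/0.3 = 5
Overall dilution factor = 12.346 × 10.152 × 2.3438 × 111.11 × 13.865 × 52.083 × 5 = 1.1785 × 10^8

1.18 × 10^8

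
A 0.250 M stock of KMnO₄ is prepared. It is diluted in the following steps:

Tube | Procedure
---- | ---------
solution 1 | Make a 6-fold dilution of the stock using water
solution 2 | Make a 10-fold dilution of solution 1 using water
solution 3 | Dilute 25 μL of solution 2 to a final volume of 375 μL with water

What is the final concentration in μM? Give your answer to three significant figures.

278 μM

Step 1: 6-fold → factor 6
Step 2: 10-fold → factor 10
Step 3: 25 μL brought to 375 μL → factor 375/25 = 15
Overall dilution factor = 6 × 10 × 15 = 900
Final = 0.250 M / 900 = 0.0002778 M = 278 μM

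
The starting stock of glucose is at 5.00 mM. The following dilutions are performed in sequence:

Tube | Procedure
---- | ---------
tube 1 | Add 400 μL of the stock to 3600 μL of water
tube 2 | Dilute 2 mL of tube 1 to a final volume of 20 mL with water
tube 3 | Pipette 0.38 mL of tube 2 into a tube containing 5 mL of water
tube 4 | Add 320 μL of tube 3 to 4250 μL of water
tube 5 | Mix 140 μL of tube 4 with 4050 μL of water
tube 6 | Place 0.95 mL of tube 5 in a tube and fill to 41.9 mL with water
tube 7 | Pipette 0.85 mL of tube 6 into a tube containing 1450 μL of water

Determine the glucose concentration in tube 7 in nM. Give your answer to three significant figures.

0.0692 nM

Step 1: 400 μL + 3600 μL = 4000 μL total → factor 4000/400 = 10
Step 2: 2 mL brought to 20 mL → factor 20/2 = 10
Step 3: 0.38 mL + 5 mL = 5.38 mL total → factor 5.38/0.38 = 14.158
Step 4: 320 μL + 4250 μL = 4570 μL total → factor 4570/320 = 14.281
Step 5: 140 μL + 4050 μL = 4190 μL total → factor 4190/140 = 29.929
Step 6: 0.95 mL brought to 41.9 mL → factor 41.9/0.95 = 44.105
Step 7: 0.85 mL + 1450 μL = 2.3 mL total → factor 2.3/0.85 = 2.7059
Overall dilution factor = 10 × 10 × 14.158 × 14.281 × 29.929 × 44.105 × 2.7059 = 7.2219 × 10^7
Final = 5.00 mM / 7.2219 × 10^7 = 6.923 × 10^-8 mM = 0.0692 nM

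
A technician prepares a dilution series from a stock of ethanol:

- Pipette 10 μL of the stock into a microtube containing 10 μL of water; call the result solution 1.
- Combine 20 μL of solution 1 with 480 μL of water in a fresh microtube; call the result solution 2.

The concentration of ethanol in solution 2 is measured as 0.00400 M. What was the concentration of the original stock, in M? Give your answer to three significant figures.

Step 1: 10 μL + 10 μL = 20 μL total → factor 20/10 = 2
Step 2: 20 μL + 480 μL = 500 μL total → factor 500/20 = 25
Overall dilution factor = 2 × 25 = 50
Stock = 0.00400 M × 50 = 0.200 M

0.200 M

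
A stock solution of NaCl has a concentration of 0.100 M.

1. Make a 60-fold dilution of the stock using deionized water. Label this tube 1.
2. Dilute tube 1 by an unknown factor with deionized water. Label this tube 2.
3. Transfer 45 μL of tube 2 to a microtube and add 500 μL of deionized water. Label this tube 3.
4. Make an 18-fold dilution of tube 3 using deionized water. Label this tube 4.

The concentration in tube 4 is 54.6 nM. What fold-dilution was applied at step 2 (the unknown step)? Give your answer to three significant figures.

Step 1: 60-fold → factor 60
Step 2: unknown factor x
Step 3: 45 μL + 500 μL = 545 μL total → factor 545/45 = 12.111
Step 4: 18-fold → factor 18
Product of known-step factors = 13080
Overall factor = 0.100 M / (54.6 nM) = 1.8315 × 10^6
x = 1.8315 × 10^6 / 13080 = 140

140-fold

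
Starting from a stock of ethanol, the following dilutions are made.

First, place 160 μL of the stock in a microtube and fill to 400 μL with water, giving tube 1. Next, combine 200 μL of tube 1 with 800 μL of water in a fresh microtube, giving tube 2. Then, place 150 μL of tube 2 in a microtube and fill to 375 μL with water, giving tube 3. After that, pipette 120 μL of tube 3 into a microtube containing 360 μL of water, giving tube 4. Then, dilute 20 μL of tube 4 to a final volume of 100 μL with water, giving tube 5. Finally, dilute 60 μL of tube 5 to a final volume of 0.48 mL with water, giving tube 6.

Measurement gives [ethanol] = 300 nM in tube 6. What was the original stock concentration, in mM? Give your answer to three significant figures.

1.50 mM

Step 1: 160 μL brought to 400 μL → factor 400/160 = 2.5
Step 2: 200 μL + 800 μL = 1000 μL total → factor 1000/200 = 5
Step 3: 150 μL brought to 375 μL → factor 375/150 = 2.5
Step 4: 120 μL + 360 μL = 480 μL total → factor 480/120 = 4
Step 5: 20 μL brought to 100 μL → factor 100/20 = 5
Step 6: 60 μL brought to 0.48 mL → factor 480/60 = 8
Overall dilution factor = 2.5 × 5 × 2.5 × 4 × 5 × 8 = 5000
Stock = 300 nM × 5000 = 1.500 × 10^6 nM = 1.50 mM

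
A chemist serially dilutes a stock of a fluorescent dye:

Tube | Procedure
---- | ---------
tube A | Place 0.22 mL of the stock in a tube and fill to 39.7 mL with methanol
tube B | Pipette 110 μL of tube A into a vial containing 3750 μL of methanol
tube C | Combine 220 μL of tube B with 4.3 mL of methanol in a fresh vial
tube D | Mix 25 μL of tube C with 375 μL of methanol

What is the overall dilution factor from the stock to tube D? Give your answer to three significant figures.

2.08 × 10^6

Step 1: 0.22 mL brought to 39.7 mL → factor 39.7/0.22 = 180.45
Step 2: 110 μL + 3750 μL = 3860 μL total → factor 3860/110 = 35.091
Step 3: 220 μL + 4.3 mL = 4520 μL total → factor 4520/220 = 20.545
Step 4: 25 μL + 375 μL = 400 μL total → factor 400/25 = 16
Overall dilution factor = 180.45 × 35.091 × 20.545 × 16 = 2.0816 × 10^6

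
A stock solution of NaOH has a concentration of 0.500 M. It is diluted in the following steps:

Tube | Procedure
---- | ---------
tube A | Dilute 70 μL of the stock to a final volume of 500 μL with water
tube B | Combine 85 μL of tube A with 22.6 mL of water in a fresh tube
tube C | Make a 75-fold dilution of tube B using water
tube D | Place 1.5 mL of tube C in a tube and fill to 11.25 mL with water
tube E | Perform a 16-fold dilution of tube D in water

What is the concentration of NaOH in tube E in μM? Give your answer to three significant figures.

Step 1: 70 μL brought to 500 μL → factor 500/70 = 7.1429
Step 2: 85 μL + 22.6 mL = 22685 μL total → factor 22685/85 = 266.88
Step 3: 75-fold → factor 75
Step 4: 1.5 mL brought to 11.25 mL → factor 11.25/1.5 = 7.5
Step 5: 16-fold → factor 16
Overall dilution factor = 7.1429 × 266.88 × 75 × 7.5 × 16 = 1.7157 × 10^7
Final = 0.500 M / 1.7157 × 10^7 = 2.914 × 10^-8 M = 0.0291 μM

0.0291 μM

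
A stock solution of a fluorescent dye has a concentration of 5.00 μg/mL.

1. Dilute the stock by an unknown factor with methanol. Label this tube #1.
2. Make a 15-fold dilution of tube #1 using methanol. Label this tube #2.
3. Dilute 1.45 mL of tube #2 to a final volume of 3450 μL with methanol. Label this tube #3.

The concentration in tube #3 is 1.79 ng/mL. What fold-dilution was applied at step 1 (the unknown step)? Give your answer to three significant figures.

78.3-fold

Step 1: unknown factor x
Step 2: 15-fold → factor 15
Step 3: 1.45 mL brought to 3450 μL → factor 3.45/1.45 = 2.3793
Product of known-step factors = 35.69
Overall factor = 5.00 μg/mL / (1.79 ng/mL) = 2793.3
x = 2793.3 / 35.69 = 78.3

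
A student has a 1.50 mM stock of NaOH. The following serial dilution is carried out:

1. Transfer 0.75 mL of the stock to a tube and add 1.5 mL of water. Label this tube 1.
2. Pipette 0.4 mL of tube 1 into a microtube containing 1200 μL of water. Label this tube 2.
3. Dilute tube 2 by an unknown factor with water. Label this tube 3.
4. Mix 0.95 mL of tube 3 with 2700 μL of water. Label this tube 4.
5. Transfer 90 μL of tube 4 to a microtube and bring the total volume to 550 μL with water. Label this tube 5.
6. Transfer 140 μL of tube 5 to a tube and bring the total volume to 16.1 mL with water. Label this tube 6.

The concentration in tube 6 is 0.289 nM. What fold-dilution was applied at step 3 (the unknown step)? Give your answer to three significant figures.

160-fold

Step 1: 0.75 mL + 1.5 mL = 2.25 mL total → factor 2.25/0.75 = 3
Step 2: 0.4 mL + 1200 μL = 1.6 mL total → factor 1.6/0.4 = 4
Step 3: unknown factor x
Step 4: 0.95 mL + 2700 μL = 3.65 mL total → factor 3.65/0.95 = 3.8421
Step 5: 90 μL brought to 550 μL → factor 550/90 = 6.1111
Step 6: 140 μL brought to 16.1 mL → factor 16100/140 = 115
Product of known-step factors = 32402
Overall factor = 1.50 mM / (0.289 nM) = 5.1903 × 10^6
x = 5.1903 × 10^6 / 32402 = 160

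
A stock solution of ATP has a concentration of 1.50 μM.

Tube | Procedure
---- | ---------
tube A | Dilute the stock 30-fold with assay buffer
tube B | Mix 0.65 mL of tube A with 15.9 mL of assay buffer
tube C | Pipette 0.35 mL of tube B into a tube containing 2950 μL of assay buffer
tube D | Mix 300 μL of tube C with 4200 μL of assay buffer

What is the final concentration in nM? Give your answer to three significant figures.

Step 1: 30-fold → factor 30
Step 2: 0.65 mL + 15.9 mL = 16.55 mL total → factor 16.55/0.65 = 25.462
Step 3: 0.35 mL + 2950 μL = 3.3 mL total → factor 3.3/0.35 = 9.4286
Step 4: 300 μL + 4200 μL = 4500 μL total → factor 4500/300 = 15
Overall dilution factor = 30 × 25.462 × 9.4286 × 15 = 1.0803 × 10^5
Final = 1.50 μM / 1.0803 × 10^5 = 1.389 × 10^-5 μM = 0.0139 nM

0.0139 nM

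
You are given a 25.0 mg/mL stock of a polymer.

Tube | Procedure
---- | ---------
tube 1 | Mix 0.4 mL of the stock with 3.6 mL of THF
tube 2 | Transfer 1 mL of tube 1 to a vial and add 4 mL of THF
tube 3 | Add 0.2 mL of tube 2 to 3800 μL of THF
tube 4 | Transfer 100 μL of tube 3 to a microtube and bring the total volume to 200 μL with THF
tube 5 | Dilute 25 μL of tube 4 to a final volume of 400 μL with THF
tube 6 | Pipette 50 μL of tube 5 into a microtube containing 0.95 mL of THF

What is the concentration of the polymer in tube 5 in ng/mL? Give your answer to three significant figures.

781 ng/mL

Step 1: 0.4 mL + 3.6 mL = 4 mL total → factor 4/0.4 = 10
Step 2: 1 mL + 4 mL = 5 mL total → factor 5/1 = 5
Step 3: 0.2 mL + 3800 μL = 4 mL total → factor 4/0.2 = 20
Step 4: 100 μL brought to 200 μL → factor 200/100 = 2
Step 5: 25 μL brought to 400 μL → factor 400/25 = 16
Dilution factor through tube 5 = 10 × 5 × 20 × 2 × 16 = 32000
[tube 5] = 25.0 mg/mL / 32000 = 0.0007813 mg/mL = 781 ng/mL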